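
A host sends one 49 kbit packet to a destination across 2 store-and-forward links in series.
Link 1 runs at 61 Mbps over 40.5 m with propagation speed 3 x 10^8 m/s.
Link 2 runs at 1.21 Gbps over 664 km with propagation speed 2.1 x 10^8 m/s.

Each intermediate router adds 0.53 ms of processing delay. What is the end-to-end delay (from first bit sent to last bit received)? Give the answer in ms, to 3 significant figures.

4.54 ms

L = 49000 bits.
Transmission delays (L/R per hop): 0.803279, 0.0404959 ms; sum = 0.843775 ms.
Propagation delays (d/s per hop): 0.000135, 3.1619 ms; sum = 3.16204 ms.
Processing at 1 router(s): 1 × 0.53 ms = 0.53 ms.
End-to-end = 4.54 ms.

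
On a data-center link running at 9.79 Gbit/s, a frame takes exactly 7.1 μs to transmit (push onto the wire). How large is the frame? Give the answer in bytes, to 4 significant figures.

L = R × t_tx = 9790000000 b/s × 7.1e-06 s = 69509 bits.
In bytes: 69509 / 8 = 8689 bytes.

8689 bytes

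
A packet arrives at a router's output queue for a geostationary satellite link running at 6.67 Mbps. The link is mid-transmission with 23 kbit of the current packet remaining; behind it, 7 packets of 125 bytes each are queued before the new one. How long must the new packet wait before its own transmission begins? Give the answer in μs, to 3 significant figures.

4500 μs

Each queued packet: L/R = 1000/6670000 = 149.925 μs.
7 queued → 1049.48 μs.
Plus remaining 23000 bits of current packet: 3448.28 μs.
Queuing delay = 4500 μs.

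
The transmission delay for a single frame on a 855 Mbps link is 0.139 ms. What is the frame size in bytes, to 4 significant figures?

L = R × t_tx = 855000000 b/s × 0.000139 s = 118845 bits.
In bytes: 118845 / 8 = 14860 bytes.

14860 bytes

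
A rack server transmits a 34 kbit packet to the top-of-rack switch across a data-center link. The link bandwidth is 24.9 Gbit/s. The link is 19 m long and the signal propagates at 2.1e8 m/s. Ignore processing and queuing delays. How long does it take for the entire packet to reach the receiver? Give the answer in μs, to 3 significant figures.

1.46 μs

L = 34000 bits.
Transmission delay = L/R = 34000 / 24900000000 = 1.36546 μs.
Propagation delay = d/s = 19 m / 210000000 m/s = 0.0904762 μs.
Total = 1.46 μs.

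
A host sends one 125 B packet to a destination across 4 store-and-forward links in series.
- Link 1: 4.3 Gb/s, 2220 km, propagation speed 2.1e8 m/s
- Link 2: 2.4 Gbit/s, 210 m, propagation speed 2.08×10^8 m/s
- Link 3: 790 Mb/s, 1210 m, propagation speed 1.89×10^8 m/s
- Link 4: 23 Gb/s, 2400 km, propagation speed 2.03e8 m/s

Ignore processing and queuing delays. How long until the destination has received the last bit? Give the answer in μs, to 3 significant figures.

L = 125 × 8 = 1000 bits.
Transmission delays (L/R per hop): 0.232558, 0.416667, 1.26582, 0.0434783 μs; sum = 1.95853 μs.
Propagation delays (d/s per hop): 10571.4, 1.00962, 6.40212, 11822.7 μs; sum = 22401.5 μs.
End-to-end = 22400 μs.

22400 μs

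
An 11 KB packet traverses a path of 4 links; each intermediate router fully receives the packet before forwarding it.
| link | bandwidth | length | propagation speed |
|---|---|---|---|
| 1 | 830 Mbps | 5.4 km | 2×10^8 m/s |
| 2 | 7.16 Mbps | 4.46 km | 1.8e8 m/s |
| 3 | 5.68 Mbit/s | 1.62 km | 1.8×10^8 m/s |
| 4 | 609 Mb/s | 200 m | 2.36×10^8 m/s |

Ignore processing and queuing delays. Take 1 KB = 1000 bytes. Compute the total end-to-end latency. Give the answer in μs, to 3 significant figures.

28100 μs

L = 88000 bits.
Transmission delays (L/R per hop): 106.024, 12290.5, 15493, 144.499 μs; sum = 28034 μs.
Propagation delays (d/s per hop): 27, 24.7778, 9, 0.847458 μs; sum = 61.6252 μs.
End-to-end = 28100 μs.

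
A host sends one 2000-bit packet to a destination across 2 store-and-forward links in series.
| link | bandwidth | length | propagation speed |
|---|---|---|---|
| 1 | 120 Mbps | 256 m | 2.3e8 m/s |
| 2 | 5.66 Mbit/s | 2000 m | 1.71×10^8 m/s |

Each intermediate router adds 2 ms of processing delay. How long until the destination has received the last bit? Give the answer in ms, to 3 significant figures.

2.38 ms

Transmission delays (L/R per hop): 0.0166667, 0.353357 ms; sum = 0.370024 ms.
Propagation delays (d/s per hop): 0.00111304, 0.0116959 ms; sum = 0.0128089 ms.
Processing at 1 router(s): 1 × 2 ms = 2 ms.
End-to-end = 2.38 ms.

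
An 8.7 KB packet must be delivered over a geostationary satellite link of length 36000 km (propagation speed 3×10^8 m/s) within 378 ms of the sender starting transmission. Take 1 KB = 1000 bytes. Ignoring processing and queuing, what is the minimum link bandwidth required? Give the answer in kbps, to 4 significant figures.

L = 69600 bits.
Propagation delay = 36000000 / 300000000 = 120 ms.
Transmission budget = 378 − 120 = 258 ms.
R ≥ L / t_tx = 69600 bits / 0.258 s = 269.8 kbps.

269.8 kbps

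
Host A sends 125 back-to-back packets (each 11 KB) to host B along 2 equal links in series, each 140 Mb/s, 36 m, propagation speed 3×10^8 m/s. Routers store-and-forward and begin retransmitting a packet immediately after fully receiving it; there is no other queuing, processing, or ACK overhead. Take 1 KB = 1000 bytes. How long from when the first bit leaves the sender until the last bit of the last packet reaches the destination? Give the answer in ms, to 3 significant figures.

79.2 ms

Per-hop transmission t_tx = L/R = 88000/140000000 = 0.628571 ms.
Per-hop propagation t_prop = 36/300000000 = 0.00012 ms.
Pipeline fill: first packet needs 2·t_tx to clear all hops; remaining 124 packets each add one t_tx.
Total = (2+125-1)·t_tx + 2·t_prop = 126·0.628571 + 2·0.00012 = 79.2 ms.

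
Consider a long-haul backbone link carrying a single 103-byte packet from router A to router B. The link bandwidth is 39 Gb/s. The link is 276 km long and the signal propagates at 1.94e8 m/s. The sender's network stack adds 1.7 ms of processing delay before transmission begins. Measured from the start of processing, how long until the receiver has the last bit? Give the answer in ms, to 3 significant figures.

L = 103 × 8 = 824 bits.
Transmission delay = L/R = 824 / 39000000000 = 2.11282e-05 ms.
Propagation delay = d/s = 276000 m / 194000000 m/s = 1.42268 ms.
Plus processing delay 1.7 ms = 1.7 ms.
Total = 3.12 ms.

3.12 ms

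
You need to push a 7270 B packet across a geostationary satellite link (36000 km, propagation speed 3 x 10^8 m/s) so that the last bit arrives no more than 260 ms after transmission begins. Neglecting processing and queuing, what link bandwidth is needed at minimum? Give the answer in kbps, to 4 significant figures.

L = 58160 bits.
Propagation delay = 36000000 / 300000000 = 120 ms.
Transmission budget = 260 − 120 = 140 ms.
R ≥ L / t_tx = 58160 bits / 0.14 s = 415.4 kbps.

415.4 kbps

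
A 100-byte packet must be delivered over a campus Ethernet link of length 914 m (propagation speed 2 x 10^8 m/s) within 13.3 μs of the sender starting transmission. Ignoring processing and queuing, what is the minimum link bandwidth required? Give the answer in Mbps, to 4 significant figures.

L = 800 bits.
Propagation delay = 914 / 200000000 = 4.57 μs.
Transmission budget = 13.3 − 4.57 = 8.73 μs.
R ≥ L / t_tx = 800 bits / 8.73e-06 s = 91.64 Mbps.

91.64 Mbps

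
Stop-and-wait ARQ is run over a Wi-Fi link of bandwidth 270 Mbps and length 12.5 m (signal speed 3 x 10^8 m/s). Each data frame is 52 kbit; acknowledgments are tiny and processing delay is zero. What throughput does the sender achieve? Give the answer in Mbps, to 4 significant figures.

269.9 Mbps

t_tx = L/R = 52000/270000000 = 0.000192593 s.
t_prop = 12.5/300000000 = 4.16667e-08 s; RTT = 8.33333e-08 s.
Cycle = t_tx + RTT = 0.000192676 s.
Throughput = L / cycle = 52000 / 0.000192676 = 269.9 Mbps.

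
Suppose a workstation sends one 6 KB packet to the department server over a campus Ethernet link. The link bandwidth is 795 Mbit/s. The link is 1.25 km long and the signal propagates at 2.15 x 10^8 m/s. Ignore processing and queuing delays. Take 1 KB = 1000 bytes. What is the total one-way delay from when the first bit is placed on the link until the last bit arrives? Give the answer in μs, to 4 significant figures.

66.19 μs

L = 48000 bits.
Transmission delay = L/R = 48000 / 795000000 = 60.3774 μs.
Propagation delay = d/s = 1250 m / 215000000 m/s = 5.81395 μs.
Total = 66.19 μs.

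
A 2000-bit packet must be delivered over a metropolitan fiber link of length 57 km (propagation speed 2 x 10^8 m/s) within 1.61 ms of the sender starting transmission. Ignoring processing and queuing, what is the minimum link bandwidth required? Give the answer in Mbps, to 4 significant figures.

1.509 Mbps

Propagation delay = 57000 / 200000000 = 0.285 ms.
Transmission budget = 1.61 − 0.285 = 1.325 ms.
R ≥ L / t_tx = 2000 bits / 0.001325 s = 1.509 Mbps.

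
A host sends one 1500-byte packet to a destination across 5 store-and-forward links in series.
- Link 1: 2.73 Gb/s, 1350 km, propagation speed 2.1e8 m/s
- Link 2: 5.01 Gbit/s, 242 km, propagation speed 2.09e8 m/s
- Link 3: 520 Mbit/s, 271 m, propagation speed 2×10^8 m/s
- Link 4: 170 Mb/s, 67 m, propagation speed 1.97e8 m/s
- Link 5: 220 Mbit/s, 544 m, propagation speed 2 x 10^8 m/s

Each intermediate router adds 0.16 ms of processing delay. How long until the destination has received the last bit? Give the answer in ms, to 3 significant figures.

8.39 ms

L = 1500 × 8 = 12000 bits.
Transmission delays (L/R per hop): 0.0043956, 0.00239521, 0.0230769, 0.0705882, 0.0545455 ms; sum = 0.155001 ms.
Propagation delays (d/s per hop): 6.42857, 1.15789, 0.001355, 0.000340102, 0.00272 ms; sum = 7.59088 ms.
Processing at 4 router(s): 4 × 0.16 ms = 0.64 ms.
End-to-end = 8.39 ms.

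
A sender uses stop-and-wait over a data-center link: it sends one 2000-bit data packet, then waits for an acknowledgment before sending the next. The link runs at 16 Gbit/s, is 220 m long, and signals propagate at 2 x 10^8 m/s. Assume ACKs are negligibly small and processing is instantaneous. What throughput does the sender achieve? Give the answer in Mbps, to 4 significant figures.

860.2 Mbps

t_tx = L/R = 2000/16000000000 = 1.25e-07 s.
t_prop = 220/200000000 = 1.1e-06 s; RTT = 2.2e-06 s.
Cycle = t_tx + RTT = 2.325e-06 s.
Throughput = L / cycle = 2000 / 2.325e-06 = 860.2 Mbps.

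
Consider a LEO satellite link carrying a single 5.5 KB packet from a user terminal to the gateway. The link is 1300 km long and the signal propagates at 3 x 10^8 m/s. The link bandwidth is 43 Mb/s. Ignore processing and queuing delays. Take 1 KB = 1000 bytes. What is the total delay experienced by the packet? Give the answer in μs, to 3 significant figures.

L = 44000 bits.
Transmission delay = L/R = 44000 / 43000000 = 1023.26 μs.
Propagation delay = d/s = 1300000 m / 300000000 m/s = 4333.33 μs.
Total = 5360 μs.

5360 μs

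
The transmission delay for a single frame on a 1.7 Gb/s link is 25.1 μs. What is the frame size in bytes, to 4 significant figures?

5334 bytes

L = R × t_tx = 1700000000 b/s × 2.51e-05 s = 42670 bits.
In bytes: 42670 / 8 = 5334 bytes.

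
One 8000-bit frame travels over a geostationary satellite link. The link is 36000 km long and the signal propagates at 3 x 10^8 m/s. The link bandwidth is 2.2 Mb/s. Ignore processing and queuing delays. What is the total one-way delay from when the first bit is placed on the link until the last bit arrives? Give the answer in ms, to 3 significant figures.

124 ms

Transmission delay = L/R = 8000 / 2200000 = 3.63636 ms.
Propagation delay = d/s = 36000000 m / 300000000 m/s = 120 ms.
Total = 124 ms.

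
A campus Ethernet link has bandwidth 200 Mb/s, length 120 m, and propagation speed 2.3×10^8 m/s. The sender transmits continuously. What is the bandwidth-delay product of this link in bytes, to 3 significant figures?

13.0 bytes

Propagation delay = 120 / 2.3e+08 = 5.21739e-07 s.
BDP = R × t_prop = 200000000 × 5.21739e-07 = 104.348 bits.
In bytes: 104.348/8 = 13.0 bytes.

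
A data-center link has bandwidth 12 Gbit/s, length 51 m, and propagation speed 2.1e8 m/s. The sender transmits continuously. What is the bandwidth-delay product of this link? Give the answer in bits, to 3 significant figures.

2910 bits

Propagation delay = 51 / 210000000 = 2.42857e-07 s.
BDP = R × t_prop = 12000000000 × 2.42857e-07 = 2914.29 bits.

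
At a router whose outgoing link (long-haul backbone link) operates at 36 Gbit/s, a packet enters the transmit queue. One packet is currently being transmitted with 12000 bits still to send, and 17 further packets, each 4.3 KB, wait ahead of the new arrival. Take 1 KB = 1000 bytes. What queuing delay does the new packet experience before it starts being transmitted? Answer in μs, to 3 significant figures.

Each queued packet: L/R = 34400/36000000000 = 0.955556 μs.
17 queued → 16.2444 μs.
Plus remaining 12000 bits of current packet: 0.333333 μs.
Queuing delay = 16.6 μs.

16.6 μs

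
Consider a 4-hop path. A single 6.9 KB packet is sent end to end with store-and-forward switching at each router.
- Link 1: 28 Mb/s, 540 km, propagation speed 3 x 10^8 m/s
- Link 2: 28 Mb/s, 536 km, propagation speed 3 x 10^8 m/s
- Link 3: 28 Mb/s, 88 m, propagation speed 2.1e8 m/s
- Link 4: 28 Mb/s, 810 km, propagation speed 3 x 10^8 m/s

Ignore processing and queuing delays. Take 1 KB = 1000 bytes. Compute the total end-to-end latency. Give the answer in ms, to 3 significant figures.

14.2 ms

L = 55200 bits.
Transmission delay per hop = L/R = 55200/28000000 = 1.97143 ms; 4 hops → 7.88571 ms.
Propagation delays (d/s per hop): 1.8, 1.78667, 0.000419048, 2.7 ms; sum = 6.28709 ms.
End-to-end = 14.2 ms.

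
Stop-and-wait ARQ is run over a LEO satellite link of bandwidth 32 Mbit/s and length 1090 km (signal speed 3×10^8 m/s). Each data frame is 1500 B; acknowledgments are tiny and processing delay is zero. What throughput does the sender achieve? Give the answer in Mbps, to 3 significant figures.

t_tx = L/R = 12000/32000000 = 0.000375 s.
t_prop = 1090000/300000000 = 0.00363333 s; RTT = 0.00726667 s.
Cycle = t_tx + RTT = 0.00764167 s.
Throughput = L / cycle = 12000 / 0.00764167 = 1.57 Mbps.

1.57 Mbps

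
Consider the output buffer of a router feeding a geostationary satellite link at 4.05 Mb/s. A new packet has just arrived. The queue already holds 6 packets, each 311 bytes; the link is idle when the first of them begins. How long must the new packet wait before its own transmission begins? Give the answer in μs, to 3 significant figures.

3690 μs

Each queued packet: L/R = 2488/4050000 = 614.321 μs.
6 queued → 3685.93 μs.
Queuing delay = 3690 μs.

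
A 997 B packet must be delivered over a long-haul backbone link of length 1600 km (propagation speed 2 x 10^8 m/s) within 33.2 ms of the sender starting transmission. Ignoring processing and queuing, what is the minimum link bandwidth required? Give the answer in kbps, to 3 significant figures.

L = 7976 bits.
Propagation delay = 1600000 / 200000000 = 8 ms.
Transmission budget = 33.2 − 8 = 25.2 ms.
R ≥ L / t_tx = 7976 bits / 0.0252 s = 317 kbps.

317 kbps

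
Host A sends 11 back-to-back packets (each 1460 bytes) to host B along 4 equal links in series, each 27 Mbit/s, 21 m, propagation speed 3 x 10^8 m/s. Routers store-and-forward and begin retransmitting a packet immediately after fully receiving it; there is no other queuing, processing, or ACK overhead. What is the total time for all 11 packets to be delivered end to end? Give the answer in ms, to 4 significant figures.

6.057 ms

Per-hop transmission t_tx = L/R = 11680/27000000 = 0.432593 ms.
Per-hop propagation t_prop = 21/300000000 = 7e-05 ms.
Pipeline fill: first packet needs 4·t_tx to clear all hops; remaining 10 packets each add one t_tx.
Total = (4+11-1)·t_tx + 4·t_prop = 14·0.432593 + 4·7e-05 = 6.057 ms.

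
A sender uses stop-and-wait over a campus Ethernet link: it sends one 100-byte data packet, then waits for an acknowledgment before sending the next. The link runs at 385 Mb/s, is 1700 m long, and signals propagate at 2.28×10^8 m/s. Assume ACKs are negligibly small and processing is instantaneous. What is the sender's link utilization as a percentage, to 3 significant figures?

12.2 %

t_tx = L/R = 800/385000000 = 2.07792e-06 s.
t_prop = 1700/2.28e+08 = 7.45614e-06 s; RTT = 1.49123e-05 s.
Cycle = t_tx + RTT = 1.69902e-05 s.
Utilization = t_tx / cycle = 2.07792e-06/1.69902e-05 = 12.2 %.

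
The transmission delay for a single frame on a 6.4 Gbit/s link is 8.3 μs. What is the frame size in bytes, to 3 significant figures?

6640 bytes

L = R × t_tx = 6400000000 b/s × 8.3e-06 s = 53120 bits.
In bytes: 53120 / 8 = 6640 bytes.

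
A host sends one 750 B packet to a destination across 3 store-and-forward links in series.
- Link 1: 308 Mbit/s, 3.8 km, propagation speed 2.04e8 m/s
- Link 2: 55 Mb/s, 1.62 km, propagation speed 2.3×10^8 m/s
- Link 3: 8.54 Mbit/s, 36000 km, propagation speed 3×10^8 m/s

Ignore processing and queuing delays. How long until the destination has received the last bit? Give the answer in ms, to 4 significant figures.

120.9 ms

L = 750 × 8 = 6000 bits.
Transmission delays (L/R per hop): 0.0194805, 0.109091, 0.702576 ms; sum = 0.831148 ms.
Propagation delays (d/s per hop): 0.0186275, 0.00704348, 120 ms; sum = 120.026 ms.
End-to-end = 120.9 ms.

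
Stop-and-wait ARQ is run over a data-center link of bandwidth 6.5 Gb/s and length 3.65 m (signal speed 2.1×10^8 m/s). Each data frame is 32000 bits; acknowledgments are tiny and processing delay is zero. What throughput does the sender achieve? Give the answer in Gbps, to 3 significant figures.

t_tx = L/R = 32000/6500000000 = 4.92308e-06 s.
t_prop = 3.65/210000000 = 1.7381e-08 s; RTT = 3.47619e-08 s.
Cycle = t_tx + RTT = 4.95784e-06 s.
Throughput = L / cycle = 32000 / 4.95784e-06 = 6.45 Gbps.

6.45 Gbps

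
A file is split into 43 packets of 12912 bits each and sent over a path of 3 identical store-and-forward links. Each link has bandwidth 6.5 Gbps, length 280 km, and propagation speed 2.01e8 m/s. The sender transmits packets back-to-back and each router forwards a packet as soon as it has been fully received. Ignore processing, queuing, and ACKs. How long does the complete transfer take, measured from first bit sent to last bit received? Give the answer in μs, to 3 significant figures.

Per-hop transmission t_tx = L/R = 12912/6500000000 = 1.98646 μs.
Per-hop propagation t_prop = 280000/2.01e+08 = 1393.03 μs.
Pipeline fill: first packet needs 3·t_tx to clear all hops; remaining 42 packets each add one t_tx.
Total = (3+43-1)·t_tx + 3·t_prop = 45·1.98646 + 3·1393.03 = 4270 μs.

4270 μs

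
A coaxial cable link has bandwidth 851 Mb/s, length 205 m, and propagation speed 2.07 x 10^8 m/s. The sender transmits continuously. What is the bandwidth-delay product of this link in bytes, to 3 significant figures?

Propagation delay = 205 / 2.07e+08 = 9.90338e-07 s.
BDP = R × t_prop = 851000000 × 9.90338e-07 = 842.778 bits.
In bytes: 842.778/8 = 105 bytes.

105 bytes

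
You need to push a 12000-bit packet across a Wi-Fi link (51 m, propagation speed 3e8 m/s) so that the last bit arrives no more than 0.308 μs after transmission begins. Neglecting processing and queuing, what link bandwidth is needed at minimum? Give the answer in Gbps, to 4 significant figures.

86.96 Gbps

Propagation delay = 51 / 300000000 = 0.17 μs.
Transmission budget = 0.308 − 0.17 = 0.138 μs.
R ≥ L / t_tx = 12000 bits / 1.38e-07 s = 86.96 Gbps.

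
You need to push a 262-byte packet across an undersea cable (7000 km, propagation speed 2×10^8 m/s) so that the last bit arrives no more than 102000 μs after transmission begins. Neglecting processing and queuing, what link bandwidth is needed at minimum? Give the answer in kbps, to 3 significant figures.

L = 2096 bits.
Propagation delay = 7000000 / 200000000 = 35000 μs.
Transmission budget = 102000 − 35000 = 67000 μs.
R ≥ L / t_tx = 2096 bits / 0.067 s = 31.3 kbps.

31.3 kbps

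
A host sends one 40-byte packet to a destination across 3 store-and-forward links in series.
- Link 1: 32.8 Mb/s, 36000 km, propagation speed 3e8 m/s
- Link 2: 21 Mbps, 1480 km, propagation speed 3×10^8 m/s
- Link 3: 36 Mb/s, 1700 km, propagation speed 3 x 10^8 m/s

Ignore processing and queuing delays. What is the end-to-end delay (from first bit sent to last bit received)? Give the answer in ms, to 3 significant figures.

131 ms

L = 40 × 8 = 320 bits.
Transmission delays (L/R per hop): 0.0097561, 0.0152381, 0.00888889 ms; sum = 0.0338831 ms.
Propagation delays (d/s per hop): 120, 4.93333, 5.66667 ms; sum = 130.6 ms.
End-to-end = 131 ms.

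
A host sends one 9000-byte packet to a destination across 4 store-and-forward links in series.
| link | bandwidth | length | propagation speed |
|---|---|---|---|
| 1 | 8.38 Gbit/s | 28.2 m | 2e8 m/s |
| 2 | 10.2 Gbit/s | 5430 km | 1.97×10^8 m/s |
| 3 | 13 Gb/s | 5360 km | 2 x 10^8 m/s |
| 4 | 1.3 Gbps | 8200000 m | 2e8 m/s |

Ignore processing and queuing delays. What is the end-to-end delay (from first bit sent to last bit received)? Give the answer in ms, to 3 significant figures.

L = 9000 × 8 = 72000 bits.
Transmission delays (L/R per hop): 0.00859189, 0.00705882, 0.00553846, 0.0553846 ms; sum = 0.0765738 ms.
Propagation delays (d/s per hop): 0.000141, 27.5635, 26.8, 41 ms; sum = 95.3636 ms.
End-to-end = 95.4 ms.

95.4 ms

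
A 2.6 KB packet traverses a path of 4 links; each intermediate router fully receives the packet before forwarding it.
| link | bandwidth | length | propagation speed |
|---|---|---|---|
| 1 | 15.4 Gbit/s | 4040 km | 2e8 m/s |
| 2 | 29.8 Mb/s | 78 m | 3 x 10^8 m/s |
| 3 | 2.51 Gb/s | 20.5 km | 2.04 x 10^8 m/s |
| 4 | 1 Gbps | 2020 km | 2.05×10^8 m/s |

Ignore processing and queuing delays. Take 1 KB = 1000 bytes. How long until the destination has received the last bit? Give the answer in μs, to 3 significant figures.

L = 20800 bits.
Transmission delays (L/R per hop): 1.35065, 697.987, 8.28685, 20.8 μs; sum = 728.424 μs.
Propagation delays (d/s per hop): 20200, 0.26, 100.49, 9853.66 μs; sum = 30154.4 μs.
End-to-end = 30900 μs.

30900 μs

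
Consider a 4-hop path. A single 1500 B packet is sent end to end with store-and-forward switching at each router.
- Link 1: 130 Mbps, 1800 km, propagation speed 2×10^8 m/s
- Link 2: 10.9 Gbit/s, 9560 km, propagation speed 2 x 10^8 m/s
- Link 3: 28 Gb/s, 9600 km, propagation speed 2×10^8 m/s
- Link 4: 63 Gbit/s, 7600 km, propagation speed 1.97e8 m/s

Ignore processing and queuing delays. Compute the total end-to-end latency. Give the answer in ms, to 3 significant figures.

L = 1500 × 8 = 12000 bits.
Transmission delays (L/R per hop): 0.0923077, 0.00110092, 0.000428571, 0.000190476 ms; sum = 0.0940277 ms.
Propagation delays (d/s per hop): 9, 47.8, 48, 38.5787 ms; sum = 143.379 ms.
End-to-end = 143 ms.

143 ms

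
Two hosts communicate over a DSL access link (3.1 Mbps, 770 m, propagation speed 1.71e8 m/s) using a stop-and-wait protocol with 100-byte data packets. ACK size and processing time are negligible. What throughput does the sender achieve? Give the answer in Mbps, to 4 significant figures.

2.995 Mbps

t_tx = L/R = 800/3100000 = 0.000258065 s.
t_prop = 770/171000000 = 4.50292e-06 s; RTT = 9.00585e-06 s.
Cycle = t_tx + RTT = 0.00026707 s.
Throughput = L / cycle = 800 / 0.00026707 = 2.995 Mbps.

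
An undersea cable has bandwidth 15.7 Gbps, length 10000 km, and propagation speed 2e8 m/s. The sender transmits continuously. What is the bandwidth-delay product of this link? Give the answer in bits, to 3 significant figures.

Propagation delay = 10000000 / 200000000 = 0.05 s.
BDP = R × t_prop = 15700000000 × 0.05 = 785000000 bits.

785000000 bits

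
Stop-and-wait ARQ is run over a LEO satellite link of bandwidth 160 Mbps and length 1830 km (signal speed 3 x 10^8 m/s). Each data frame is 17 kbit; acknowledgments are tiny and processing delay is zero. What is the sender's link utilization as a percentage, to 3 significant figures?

0.863 %

t_tx = L/R = 17000/160000000 = 0.00010625 s.
t_prop = 1830000/300000000 = 0.0061 s; RTT = 0.0122 s.
Cycle = t_tx + RTT = 0.0123063 s.
Utilization = t_tx / cycle = 0.00010625/0.0123063 = 0.863 %.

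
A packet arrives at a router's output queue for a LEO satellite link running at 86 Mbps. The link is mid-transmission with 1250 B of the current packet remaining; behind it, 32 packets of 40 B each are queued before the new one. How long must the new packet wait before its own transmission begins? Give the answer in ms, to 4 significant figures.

Each queued packet: L/R = 320/86000000 = 0.00372093 ms.
32 queued → 0.11907 ms.
Plus remaining 10000 bits of current packet: 0.116279 ms.
Queuing delay = 0.2353 ms.

0.2353 ms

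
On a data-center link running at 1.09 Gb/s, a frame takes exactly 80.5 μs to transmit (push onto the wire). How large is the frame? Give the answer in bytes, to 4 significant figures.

10970 bytes

L = R × t_tx = 1090000000 b/s × 8.05e-05 s = 87745 bits.
In bytes: 87745 / 8 = 10970 bytes.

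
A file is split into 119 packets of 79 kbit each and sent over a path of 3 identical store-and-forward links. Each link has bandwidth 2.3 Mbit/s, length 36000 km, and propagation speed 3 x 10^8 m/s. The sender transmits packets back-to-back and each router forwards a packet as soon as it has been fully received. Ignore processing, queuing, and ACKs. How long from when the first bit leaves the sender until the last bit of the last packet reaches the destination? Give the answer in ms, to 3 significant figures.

Per-hop transmission t_tx = L/R = 79000/2300000 = 34.3478 ms.
Per-hop propagation t_prop = 36000000/300000000 = 120 ms.
Pipeline fill: first packet needs 3·t_tx to clear all hops; remaining 118 packets each add one t_tx.
Total = (3+119-1)·t_tx + 3·t_prop = 121·34.3478 + 3·120 = 4520 ms.

4520 ms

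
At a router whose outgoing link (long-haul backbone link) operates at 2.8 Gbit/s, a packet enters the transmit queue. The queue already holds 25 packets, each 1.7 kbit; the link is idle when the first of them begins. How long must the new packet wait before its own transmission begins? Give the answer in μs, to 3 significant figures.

15.2 μs

Each queued packet: L/R = 1700/2800000000 = 0.607143 μs.
25 queued → 15.1786 μs.
Queuing delay = 15.2 μs.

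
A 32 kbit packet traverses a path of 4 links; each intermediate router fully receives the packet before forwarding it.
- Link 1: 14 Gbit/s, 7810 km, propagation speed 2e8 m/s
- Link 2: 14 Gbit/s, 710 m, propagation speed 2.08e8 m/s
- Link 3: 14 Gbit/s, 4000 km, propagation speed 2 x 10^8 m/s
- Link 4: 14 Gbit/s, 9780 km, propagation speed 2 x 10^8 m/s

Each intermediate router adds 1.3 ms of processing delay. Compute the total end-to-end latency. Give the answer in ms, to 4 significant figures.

111.9 ms

L = 32000 bits.
Transmission delay per hop = L/R = 32000/14000000000 = 0.00228571 ms; 4 hops → 0.00914286 ms.
Propagation delays (d/s per hop): 39.05, 0.00341346, 20, 48.9 ms; sum = 107.953 ms.
Processing at 3 router(s): 3 × 1.3 ms = 3.9 ms.
End-to-end = 111.9 ms.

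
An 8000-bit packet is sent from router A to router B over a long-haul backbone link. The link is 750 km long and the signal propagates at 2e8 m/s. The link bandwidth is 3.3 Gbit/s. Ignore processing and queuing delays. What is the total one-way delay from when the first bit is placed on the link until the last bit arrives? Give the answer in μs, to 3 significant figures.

Transmission delay = L/R = 8000 / 3300000000 = 2.42424 μs.
Propagation delay = d/s = 750000 m / 200000000 m/s = 3750 μs.
Total = 3750 μs.

3750 μs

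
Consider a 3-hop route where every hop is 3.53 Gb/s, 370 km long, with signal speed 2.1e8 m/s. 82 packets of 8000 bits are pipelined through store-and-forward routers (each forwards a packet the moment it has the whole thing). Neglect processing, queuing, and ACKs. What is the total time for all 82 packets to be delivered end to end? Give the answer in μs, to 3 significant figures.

5480 μs

Per-hop transmission t_tx = L/R = 8000/3530000000 = 2.26629 μs.
Per-hop propagation t_prop = 370000/210000000 = 1761.9 μs.
Pipeline fill: first packet needs 3·t_tx to clear all hops; remaining 81 packets each add one t_tx.
Total = (3+82-1)·t_tx + 3·t_prop = 84·2.26629 + 3·1761.9 = 5480 μs.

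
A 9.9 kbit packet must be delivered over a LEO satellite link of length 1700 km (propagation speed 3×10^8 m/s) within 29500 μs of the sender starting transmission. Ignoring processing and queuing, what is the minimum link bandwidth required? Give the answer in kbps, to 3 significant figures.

415 kbps

Propagation delay = 1700000 / 300000000 = 5666.67 μs.
Transmission budget = 29500 − 5666.67 = 23833.3 μs.
R ≥ L / t_tx = 9900 bits / 0.0238333 s = 415 kbps.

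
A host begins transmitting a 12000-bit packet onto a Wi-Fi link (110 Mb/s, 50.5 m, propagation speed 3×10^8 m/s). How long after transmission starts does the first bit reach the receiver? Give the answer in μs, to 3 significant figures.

0.168 μs

First bit experiences only propagation delay: d/s = 50.5/300000000 = 0.168 μs.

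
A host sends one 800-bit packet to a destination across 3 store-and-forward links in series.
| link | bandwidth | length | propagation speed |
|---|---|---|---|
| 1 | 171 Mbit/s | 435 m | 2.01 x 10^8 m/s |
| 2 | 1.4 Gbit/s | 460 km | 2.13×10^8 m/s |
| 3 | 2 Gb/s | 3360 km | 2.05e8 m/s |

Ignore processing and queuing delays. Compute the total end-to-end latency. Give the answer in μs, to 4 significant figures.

Transmission delays (L/R per hop): 4.67836, 0.571429, 0.4 μs; sum = 5.64979 μs.
Propagation delays (d/s per hop): 2.16418, 2159.62, 16390.2 μs; sum = 18552 μs.
End-to-end = 18560 μs.

18560 μs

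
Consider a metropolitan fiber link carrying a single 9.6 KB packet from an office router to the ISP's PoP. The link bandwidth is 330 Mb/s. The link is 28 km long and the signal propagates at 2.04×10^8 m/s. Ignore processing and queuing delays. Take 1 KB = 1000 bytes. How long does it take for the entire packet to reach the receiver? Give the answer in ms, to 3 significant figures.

0.370 ms

L = 76800 bits.
Transmission delay = L/R = 76800 / 330000000 = 0.232727 ms.
Propagation delay = d/s = 28000 m / 204000000 m/s = 0.137255 ms.
Total = 0.370 ms.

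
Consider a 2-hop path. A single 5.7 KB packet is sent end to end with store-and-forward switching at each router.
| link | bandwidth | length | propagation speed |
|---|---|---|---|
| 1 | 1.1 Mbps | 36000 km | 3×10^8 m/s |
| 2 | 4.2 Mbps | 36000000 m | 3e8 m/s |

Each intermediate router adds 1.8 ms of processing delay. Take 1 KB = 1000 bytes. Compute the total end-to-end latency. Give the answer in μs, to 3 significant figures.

294000 μs

L = 45600 bits.
Transmission delays (L/R per hop): 41454.5, 10857.1 μs; sum = 52311.7 μs.
Propagation delays (d/s per hop): 120000, 120000 μs; sum = 240000 μs.
Processing at 1 router(s): 1 × 1.8 ms = 1800 μs.
End-to-end = 294000 μs.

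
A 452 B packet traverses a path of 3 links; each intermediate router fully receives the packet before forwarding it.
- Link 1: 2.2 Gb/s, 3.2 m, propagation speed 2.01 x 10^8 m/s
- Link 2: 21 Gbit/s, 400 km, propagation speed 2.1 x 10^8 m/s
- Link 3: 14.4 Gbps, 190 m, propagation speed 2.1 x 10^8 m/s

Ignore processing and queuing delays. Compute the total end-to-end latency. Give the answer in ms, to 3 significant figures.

1.91 ms

L = 452 × 8 = 3616 bits.
Transmission delays (L/R per hop): 0.00164364, 0.00017219, 0.000251111 ms; sum = 0.00206694 ms.
Propagation delays (d/s per hop): 1.59204e-05, 1.90476, 0.000904762 ms; sum = 1.90568 ms.
End-to-end = 1.91 ms.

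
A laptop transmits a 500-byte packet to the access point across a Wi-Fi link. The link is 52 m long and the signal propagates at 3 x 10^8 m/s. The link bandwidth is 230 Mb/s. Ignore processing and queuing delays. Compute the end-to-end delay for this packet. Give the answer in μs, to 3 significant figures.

17.6 μs

L = 500 × 8 = 4000 bits.
Transmission delay = L/R = 4000 / 230000000 = 17.3913 μs.
Propagation delay = d/s = 52 m / 300000000 m/s = 0.173333 μs.
Total = 17.6 μs.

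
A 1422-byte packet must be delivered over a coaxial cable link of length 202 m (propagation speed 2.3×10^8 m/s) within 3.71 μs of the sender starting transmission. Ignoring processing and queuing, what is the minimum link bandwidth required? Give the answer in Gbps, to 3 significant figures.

L = 11376 bits.
Propagation delay = 202 / 2.3e+08 = 0.878261 μs.
Transmission budget = 3.71 − 0.878261 = 2.83174 μs.
R ≥ L / t_tx = 11376 bits / 2.83174e-06 s = 4.02 Gbps.

4.02 Gbps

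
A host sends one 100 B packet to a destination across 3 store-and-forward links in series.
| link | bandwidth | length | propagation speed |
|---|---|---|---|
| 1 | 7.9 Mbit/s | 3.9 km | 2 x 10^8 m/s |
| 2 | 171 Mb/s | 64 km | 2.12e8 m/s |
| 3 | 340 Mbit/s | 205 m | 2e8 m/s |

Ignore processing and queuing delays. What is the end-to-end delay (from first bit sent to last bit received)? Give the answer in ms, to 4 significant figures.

0.4307 ms

L = 100 × 8 = 800 bits.
Transmission delays (L/R per hop): 0.101266, 0.00467836, 0.00235294 ms; sum = 0.108297 ms.
Propagation delays (d/s per hop): 0.0195, 0.301887, 0.001025 ms; sum = 0.322412 ms.
End-to-end = 0.4307 ms.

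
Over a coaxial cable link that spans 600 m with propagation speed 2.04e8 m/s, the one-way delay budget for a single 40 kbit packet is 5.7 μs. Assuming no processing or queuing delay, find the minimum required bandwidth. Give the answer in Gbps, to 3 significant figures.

14.5 Gbps

Propagation delay = 600 / 204000000 = 2.94118 μs.
Transmission budget = 5.7 − 2.94118 = 2.75882 μs.
R ≥ L / t_tx = 40000 bits / 2.75882e-06 s = 14.5 Gbps.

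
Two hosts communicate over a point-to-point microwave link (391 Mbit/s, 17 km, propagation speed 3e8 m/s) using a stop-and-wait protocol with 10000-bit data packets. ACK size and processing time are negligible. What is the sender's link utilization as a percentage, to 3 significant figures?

18.4 %

t_tx = L/R = 10000/391000000 = 2.55754e-05 s.
t_prop = 17000/300000000 = 5.66667e-05 s; RTT = 0.000113333 s.
Cycle = t_tx + RTT = 0.000138909 s.
Utilization = t_tx / cycle = 2.55754e-05/0.000138909 = 18.4 %.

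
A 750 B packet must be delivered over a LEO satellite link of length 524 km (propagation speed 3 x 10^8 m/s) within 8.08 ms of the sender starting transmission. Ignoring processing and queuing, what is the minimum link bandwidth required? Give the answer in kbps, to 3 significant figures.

947 kbps

L = 6000 bits.
Propagation delay = 524000 / 300000000 = 1.74667 ms.
Transmission budget = 8.08 − 1.74667 = 6.33333 ms.
R ≥ L / t_tx = 6000 bits / 0.00633333 s = 947 kbps.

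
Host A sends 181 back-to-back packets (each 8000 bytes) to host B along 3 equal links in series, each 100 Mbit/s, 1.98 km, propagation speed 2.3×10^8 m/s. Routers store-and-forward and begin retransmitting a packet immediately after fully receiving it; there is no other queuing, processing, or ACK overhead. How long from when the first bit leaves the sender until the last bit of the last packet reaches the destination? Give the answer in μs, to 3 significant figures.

117000 μs

Per-hop transmission t_tx = L/R = 64000/100000000 = 640 μs.
Per-hop propagation t_prop = 1980/2.3e+08 = 8.6087 μs.
Pipeline fill: first packet needs 3·t_tx to clear all hops; remaining 180 packets each add one t_tx.
Total = (3+181-1)·t_tx + 3·t_prop = 183·640 + 3·8.6087 = 117000 μs.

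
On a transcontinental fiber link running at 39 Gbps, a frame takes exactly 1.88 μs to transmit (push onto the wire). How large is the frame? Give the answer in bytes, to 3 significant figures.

9170 bytes

L = R × t_tx = 39000000000 b/s × 1.88e-06 s = 73320 bits.
In bytes: 73320 / 8 = 9170 bytes.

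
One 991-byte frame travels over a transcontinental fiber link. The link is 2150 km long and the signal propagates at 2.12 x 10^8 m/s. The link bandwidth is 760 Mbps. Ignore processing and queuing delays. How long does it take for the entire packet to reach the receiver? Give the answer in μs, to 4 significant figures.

10150 μs

L = 991 × 8 = 7928 bits.
Transmission delay = L/R = 7928 / 760000000 = 10.4316 μs.
Propagation delay = d/s = 2150000 m / 212000000 m/s = 10141.5 μs.
Total = 10150 μs.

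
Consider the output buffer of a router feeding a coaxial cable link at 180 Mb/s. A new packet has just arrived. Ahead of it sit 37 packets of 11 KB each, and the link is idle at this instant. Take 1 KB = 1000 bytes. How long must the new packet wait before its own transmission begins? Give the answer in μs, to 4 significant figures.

Each queued packet: L/R = 88000/180000000 = 488.889 μs.
37 queued → 18088.9 μs.
Queuing delay = 18090 μs.

18090 μs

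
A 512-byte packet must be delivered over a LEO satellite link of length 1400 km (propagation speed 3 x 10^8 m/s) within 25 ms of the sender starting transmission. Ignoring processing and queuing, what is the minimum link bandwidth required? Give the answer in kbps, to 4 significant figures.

201.4 kbps

L = 4096 bits.
Propagation delay = 1400000 / 300000000 = 4.66667 ms.
Transmission budget = 25 − 4.66667 = 20.3333 ms.
R ≥ L / t_tx = 4096 bits / 0.0203333 s = 201.4 kbps.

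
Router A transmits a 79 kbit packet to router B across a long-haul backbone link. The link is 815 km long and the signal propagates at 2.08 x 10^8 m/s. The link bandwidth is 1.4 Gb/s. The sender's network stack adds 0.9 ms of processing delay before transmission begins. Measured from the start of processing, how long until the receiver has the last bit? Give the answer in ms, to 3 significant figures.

L = 79000 bits.
Transmission delay = L/R = 79000 / 1400000000 = 0.0564286 ms.
Propagation delay = d/s = 815000 m / 208000000 m/s = 3.91827 ms.
Plus processing delay 0.9 ms = 0.9 ms.
Total = 4.87 ms.

4.87 ms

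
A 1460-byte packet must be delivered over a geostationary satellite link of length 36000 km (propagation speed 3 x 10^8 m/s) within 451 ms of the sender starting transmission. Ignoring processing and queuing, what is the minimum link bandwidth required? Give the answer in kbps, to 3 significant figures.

L = 11680 bits.
Propagation delay = 36000000 / 300000000 = 120 ms.
Transmission budget = 451 − 120 = 331 ms.
R ≥ L / t_tx = 11680 bits / 0.331 s = 35.3 kbps.

35.3 kbps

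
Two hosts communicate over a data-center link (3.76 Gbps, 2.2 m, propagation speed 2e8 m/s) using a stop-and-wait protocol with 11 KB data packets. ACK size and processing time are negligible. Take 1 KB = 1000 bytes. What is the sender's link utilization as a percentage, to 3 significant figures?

99.9 %

t_tx = L/R = 88000/3760000000 = 2.34043e-05 s.
t_prop = 2.2/200000000 = 1.1e-08 s; RTT = 2.2e-08 s.
Cycle = t_tx + RTT = 2.34263e-05 s.
Utilization = t_tx / cycle = 2.34043e-05/2.34263e-05 = 99.9 %.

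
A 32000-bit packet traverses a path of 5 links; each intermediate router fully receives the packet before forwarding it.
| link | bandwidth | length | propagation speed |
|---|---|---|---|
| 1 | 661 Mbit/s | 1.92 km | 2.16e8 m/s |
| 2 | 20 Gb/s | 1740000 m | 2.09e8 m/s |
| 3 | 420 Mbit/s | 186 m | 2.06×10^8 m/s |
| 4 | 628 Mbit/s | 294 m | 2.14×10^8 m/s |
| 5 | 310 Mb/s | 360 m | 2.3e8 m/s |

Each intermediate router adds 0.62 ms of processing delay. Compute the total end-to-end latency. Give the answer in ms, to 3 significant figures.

11.1 ms

Transmission delays (L/R per hop): 0.0484115, 0.0016, 0.0761905, 0.0509554, 0.103226 ms; sum = 0.280383 ms.
Propagation delays (d/s per hop): 0.00888889, 8.32536, 0.000902913, 0.00137383, 0.00156522 ms; sum = 8.33809 ms.
Processing at 4 router(s): 4 × 0.62 ms = 2.48 ms.
End-to-end = 11.1 ms.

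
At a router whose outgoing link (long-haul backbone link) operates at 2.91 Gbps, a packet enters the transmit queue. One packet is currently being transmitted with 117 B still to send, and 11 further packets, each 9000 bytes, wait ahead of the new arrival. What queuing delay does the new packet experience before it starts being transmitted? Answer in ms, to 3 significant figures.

Each queued packet: L/R = 72000/2910000000 = 0.0247423 ms.
11 queued → 0.272165 ms.
Plus remaining 936 bits of current packet: 0.000321649 ms.
Queuing delay = 0.272 ms.

0.272 ms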